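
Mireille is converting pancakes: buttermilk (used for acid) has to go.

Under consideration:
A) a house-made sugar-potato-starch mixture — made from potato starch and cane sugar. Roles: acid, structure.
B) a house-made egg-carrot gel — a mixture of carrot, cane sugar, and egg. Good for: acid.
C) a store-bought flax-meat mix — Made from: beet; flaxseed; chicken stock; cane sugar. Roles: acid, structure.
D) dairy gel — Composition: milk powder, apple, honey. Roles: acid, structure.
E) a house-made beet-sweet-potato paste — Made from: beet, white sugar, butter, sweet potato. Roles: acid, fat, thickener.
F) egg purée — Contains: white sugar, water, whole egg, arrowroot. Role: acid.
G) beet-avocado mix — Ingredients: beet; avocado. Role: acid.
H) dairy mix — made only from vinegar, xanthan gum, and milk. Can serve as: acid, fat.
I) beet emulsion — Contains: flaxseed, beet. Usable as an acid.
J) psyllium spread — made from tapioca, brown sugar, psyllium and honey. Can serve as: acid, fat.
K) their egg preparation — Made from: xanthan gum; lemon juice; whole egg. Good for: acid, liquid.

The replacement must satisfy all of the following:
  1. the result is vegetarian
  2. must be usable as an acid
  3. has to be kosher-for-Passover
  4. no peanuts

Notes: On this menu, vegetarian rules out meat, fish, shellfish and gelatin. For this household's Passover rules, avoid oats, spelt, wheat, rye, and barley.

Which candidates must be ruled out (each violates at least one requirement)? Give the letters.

A: only cane sugar and potato starch; none excluded — keep
B: works as an acid, kosher-for-Passover, no peanut — OK
C: has chicken stock, so not vegetarian — reject
D: nothing on the exclusion list — OK
E: every rule checks out — keep
F: whole egg and white sugar etc. — none of it excluded — valid
G: only beet and avocado; none excluded — OK
H: only milk, xanthan gum, and vinegar; none excluded — OK
I: every rule checks out — keep
J: works as an acid, no peanut, vegetarian — keep
K: only whole egg, lemon juice, and xanthan gum; none excluded — OK

C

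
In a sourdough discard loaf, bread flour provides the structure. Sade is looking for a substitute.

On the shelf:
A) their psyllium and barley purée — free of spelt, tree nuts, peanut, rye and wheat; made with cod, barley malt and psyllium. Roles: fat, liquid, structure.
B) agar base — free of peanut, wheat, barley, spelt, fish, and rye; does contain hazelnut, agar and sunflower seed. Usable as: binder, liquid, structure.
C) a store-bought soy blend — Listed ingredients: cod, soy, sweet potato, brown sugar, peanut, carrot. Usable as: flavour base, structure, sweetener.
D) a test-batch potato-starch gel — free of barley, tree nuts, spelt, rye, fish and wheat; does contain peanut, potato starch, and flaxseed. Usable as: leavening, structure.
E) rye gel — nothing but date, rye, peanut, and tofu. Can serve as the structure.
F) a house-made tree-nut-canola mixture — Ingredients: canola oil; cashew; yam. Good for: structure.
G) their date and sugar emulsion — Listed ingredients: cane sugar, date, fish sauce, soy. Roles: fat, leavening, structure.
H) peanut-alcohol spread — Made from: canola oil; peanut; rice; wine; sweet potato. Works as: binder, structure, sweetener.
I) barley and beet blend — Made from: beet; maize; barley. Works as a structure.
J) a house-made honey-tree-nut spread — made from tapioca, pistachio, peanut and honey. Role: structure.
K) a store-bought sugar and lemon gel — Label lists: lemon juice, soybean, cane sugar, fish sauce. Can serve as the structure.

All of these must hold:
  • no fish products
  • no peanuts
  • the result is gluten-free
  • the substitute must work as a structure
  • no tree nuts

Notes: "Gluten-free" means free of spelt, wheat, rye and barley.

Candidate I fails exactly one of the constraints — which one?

usable as a structure: satisfied
gluten-free: has barley — fails
tree-nut-free: satisfied
fish-free: satisfied
peanut-free: satisfied

gluten-free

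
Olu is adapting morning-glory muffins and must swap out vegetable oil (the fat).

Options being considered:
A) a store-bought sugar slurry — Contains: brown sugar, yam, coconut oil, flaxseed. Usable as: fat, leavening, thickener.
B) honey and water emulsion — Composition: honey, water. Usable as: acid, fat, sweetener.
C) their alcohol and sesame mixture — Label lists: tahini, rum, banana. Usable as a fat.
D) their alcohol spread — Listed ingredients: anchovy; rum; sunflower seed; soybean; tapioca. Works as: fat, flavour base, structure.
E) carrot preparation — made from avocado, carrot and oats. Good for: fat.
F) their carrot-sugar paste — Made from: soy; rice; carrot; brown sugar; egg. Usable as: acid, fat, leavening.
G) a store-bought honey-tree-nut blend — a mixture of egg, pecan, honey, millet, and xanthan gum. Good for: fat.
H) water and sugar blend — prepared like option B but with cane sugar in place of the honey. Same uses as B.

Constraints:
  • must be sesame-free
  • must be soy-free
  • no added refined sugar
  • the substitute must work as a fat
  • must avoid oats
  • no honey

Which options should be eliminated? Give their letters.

A: has brown sugar, so not no-added-sugar — out
B: has honey, so not honey-free — no
C: has tahini, so not sesame-free — out
D: has soybean, so not soy-free — no
E: has oats, so not oat-free — out
F: has brown sugar, so not no-added-sugar; has soy, so not soy-free — reject
G: has honey, so not honey-free — out
H: has cane sugar, so not no-added-sugar — out

A, B, C, D, E, F, G, H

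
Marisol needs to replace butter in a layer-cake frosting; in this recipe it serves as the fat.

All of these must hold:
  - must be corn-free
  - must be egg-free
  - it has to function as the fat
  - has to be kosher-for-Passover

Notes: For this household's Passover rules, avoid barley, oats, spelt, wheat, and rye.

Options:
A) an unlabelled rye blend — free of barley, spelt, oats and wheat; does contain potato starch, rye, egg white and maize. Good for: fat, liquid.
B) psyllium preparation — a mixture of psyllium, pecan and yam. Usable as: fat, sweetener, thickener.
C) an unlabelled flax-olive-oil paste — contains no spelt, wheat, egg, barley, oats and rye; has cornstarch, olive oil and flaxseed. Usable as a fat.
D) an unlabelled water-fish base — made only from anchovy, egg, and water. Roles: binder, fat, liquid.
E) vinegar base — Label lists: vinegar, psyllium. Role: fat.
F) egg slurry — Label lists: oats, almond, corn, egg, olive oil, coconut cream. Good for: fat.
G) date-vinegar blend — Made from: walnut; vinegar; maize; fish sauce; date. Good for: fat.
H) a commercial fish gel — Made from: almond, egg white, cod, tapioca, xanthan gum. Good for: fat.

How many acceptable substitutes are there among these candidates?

2

A: has rye, so not kosher-for-Passover; has maize, so not corn-free (and 1 more) — reject
B: only pecan, yam and psyllium; none excluded — keep
C: has cornstarch, so not corn-free — reject
D: has egg, so not egg-free — reject
E: no corn, kosher-for-Passover — valid
F: has oats, so not kosher-for-Passover; has corn, so not corn-free (and 1 more) — no
G: has maize, so not corn-free — no
H: has egg white, so not egg-free — out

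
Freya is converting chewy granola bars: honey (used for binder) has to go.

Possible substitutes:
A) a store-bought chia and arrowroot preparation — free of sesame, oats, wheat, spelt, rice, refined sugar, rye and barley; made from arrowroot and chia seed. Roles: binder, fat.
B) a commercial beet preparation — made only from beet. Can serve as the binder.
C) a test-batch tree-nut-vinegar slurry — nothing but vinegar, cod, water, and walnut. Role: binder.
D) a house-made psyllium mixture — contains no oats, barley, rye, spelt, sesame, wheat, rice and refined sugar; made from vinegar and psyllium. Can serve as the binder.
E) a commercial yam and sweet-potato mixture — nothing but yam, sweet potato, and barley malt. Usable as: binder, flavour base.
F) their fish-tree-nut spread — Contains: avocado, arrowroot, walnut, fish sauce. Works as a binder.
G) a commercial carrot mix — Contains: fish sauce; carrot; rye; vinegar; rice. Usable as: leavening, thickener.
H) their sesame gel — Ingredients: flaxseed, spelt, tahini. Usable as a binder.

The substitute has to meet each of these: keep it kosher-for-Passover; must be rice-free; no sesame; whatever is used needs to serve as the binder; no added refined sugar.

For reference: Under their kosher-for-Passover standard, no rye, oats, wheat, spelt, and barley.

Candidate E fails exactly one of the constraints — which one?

usable as a binder: satisfied
kosher-for-Passover: has barley malt — fails
rice-free: satisfied
sesame-free: satisfied
no-added-sugar: satisfied

kosher-for-Passover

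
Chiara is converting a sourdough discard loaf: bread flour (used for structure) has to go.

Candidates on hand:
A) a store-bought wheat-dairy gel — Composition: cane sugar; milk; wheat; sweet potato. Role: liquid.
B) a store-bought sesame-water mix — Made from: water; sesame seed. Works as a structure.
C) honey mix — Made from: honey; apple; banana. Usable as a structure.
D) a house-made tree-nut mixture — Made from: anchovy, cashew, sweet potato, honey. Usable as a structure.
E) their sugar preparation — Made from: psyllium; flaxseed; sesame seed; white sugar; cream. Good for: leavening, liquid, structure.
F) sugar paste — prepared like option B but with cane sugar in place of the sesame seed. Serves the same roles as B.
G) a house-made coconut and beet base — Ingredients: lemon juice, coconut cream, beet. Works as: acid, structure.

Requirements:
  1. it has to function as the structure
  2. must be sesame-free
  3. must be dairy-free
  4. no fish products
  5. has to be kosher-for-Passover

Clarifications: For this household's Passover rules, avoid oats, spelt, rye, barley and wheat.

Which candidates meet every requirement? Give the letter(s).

A: not usable as a structure; has wheat, so not kosher-for-Passover (and 1 more) — reject
B: has sesame seed, so not sesame-free — no
C: every rule checks out — keep
D: has anchovy, so not fish-free — out
E: has sesame seed, so not sesame-free; has cream, so not dairy-free — reject
F: only cane sugar and water; none excluded — valid
G: nothing on the exclusion list — valid

C, F, G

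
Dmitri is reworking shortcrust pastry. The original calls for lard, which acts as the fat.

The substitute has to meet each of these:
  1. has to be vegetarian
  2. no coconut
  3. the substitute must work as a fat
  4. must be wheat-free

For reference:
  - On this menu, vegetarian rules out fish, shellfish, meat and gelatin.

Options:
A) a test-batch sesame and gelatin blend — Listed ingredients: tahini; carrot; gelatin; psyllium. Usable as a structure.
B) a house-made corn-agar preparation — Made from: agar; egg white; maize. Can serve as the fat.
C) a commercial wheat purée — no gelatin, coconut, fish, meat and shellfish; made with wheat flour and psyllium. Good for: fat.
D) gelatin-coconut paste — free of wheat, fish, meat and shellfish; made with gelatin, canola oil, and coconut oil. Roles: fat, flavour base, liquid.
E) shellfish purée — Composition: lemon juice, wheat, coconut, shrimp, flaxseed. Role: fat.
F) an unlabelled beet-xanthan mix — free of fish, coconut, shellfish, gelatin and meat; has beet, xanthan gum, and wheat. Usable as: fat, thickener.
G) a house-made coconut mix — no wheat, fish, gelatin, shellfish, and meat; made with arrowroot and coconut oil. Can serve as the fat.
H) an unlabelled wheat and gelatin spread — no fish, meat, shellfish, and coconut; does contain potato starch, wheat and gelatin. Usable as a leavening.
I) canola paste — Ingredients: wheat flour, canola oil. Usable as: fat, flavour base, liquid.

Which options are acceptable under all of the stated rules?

A: not usable as a fat; has gelatin, so not vegetarian — no
B: no coconut, no wheat — OK
C: has wheat flour, so not wheat-free — out
D: has gelatin, so not vegetarian; has coconut oil, so not coconut-free — reject
E: has shrimp, so not vegetarian; has wheat, so not wheat-free (and 1 more) — reject
F: has wheat, so not wheat-free — out
G: has coconut oil, so not coconut-free — out
H: not usable as a fat; has gelatin, so not vegetarian (and 1 more) — reject
I: has wheat flour, so not wheat-free — no

B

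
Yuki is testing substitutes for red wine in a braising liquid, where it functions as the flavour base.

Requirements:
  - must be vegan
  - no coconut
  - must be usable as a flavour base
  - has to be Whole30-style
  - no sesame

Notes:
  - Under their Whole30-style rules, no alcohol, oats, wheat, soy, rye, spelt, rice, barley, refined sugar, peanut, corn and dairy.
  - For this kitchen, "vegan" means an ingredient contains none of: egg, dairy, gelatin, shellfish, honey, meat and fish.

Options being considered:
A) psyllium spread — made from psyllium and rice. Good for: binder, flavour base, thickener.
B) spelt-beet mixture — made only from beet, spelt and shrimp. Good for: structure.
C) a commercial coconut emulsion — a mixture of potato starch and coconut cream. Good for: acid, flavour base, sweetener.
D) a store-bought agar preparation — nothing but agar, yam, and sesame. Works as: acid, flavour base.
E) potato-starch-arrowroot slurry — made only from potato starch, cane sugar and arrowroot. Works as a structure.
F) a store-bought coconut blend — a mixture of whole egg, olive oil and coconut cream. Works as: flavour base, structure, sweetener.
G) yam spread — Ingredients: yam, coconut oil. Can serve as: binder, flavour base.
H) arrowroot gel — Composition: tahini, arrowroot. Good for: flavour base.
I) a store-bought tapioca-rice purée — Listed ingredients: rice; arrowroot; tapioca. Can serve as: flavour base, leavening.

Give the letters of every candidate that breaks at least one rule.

A: has rice, so not Whole30-style — out
B: not usable as a flavour base; has spelt, so not Whole30-style (and 1 more) — no
C: has coconut cream, so not coconut-free — reject
D: has sesame, so not sesame-free — reject
E: not usable as a flavour base; has cane sugar, so not Whole30-style — reject
F: has whole egg, so not vegan; has coconut cream, so not coconut-free — out
G: has coconut oil, so not coconut-free — out
H: has tahini, so not sesame-free — reject
I: has rice, so not Whole30-style — no

A, B, C, D, E, F, G, H, I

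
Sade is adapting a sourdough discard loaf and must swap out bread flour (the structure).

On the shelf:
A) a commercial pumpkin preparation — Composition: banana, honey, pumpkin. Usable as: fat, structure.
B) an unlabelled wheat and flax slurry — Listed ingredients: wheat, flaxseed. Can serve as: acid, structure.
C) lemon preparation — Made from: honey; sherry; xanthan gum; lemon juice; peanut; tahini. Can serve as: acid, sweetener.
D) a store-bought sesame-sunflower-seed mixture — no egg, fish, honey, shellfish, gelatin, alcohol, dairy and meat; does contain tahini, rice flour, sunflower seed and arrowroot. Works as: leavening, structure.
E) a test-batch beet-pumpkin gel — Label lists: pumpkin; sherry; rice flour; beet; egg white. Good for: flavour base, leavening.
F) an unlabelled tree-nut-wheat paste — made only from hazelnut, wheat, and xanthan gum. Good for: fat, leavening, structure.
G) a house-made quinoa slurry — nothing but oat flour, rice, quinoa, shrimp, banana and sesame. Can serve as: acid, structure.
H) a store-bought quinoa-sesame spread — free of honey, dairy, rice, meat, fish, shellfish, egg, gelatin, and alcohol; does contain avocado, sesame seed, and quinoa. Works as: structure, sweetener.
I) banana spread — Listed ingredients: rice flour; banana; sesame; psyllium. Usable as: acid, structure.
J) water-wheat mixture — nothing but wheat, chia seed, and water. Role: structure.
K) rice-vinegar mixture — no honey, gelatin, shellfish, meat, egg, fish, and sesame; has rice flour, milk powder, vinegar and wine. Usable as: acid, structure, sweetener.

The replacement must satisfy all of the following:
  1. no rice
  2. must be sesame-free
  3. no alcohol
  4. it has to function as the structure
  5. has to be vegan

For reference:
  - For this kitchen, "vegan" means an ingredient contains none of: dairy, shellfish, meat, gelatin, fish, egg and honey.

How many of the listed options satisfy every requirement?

3

A: has honey, so not vegan — no
B: works as a structure, no rice, vegan — OK
C: not usable as a structure; has honey, so not vegan (and 2 more) — no
D: has tahini, so not sesame-free; has rice flour, so not rice-free — reject
E: not usable as a structure; has egg white, so not vegan (and 2 more) — out
F: works as a structure, no rice, vegan — valid
G: has shrimp, so not vegan; has sesame, so not sesame-free (and 1 more) — out
H: has sesame seed, so not sesame-free — reject
I: has sesame, so not sesame-free; has rice flour, so not rice-free — out
J: nothing on the exclusion list — valid
K: has milk powder, so not vegan; has rice flour, so not rice-free (and 1 more) — reject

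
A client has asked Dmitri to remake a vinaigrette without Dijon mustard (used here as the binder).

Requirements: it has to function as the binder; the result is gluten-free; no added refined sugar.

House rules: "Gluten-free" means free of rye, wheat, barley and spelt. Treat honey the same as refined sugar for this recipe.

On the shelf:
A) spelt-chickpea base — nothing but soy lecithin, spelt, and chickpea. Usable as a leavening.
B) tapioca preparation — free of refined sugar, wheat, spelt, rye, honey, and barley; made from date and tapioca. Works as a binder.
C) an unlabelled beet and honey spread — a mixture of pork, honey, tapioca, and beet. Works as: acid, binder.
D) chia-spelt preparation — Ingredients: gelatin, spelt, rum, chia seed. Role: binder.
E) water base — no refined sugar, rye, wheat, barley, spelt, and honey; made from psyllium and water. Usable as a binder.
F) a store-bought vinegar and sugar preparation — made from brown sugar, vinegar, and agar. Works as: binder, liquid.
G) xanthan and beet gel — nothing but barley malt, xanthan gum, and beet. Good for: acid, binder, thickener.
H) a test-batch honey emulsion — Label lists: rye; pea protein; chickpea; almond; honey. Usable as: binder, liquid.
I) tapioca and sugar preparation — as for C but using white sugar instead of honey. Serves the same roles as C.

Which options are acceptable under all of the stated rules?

A: not usable as a binder; has spelt, so not gluten-free — out
B: no-added-sugar, gluten-free — keep
C: has honey, so not no-added-sugar — reject
D: has spelt, so not gluten-free — no
E: all constraints satisfied — keep
F: has brown sugar, so not no-added-sugar — out
G: has barley malt, so not gluten-free — reject
H: has rye, so not gluten-free; has honey, so not no-added-sugar — reject
I: has white sugar, so not no-added-sugar — out

B, E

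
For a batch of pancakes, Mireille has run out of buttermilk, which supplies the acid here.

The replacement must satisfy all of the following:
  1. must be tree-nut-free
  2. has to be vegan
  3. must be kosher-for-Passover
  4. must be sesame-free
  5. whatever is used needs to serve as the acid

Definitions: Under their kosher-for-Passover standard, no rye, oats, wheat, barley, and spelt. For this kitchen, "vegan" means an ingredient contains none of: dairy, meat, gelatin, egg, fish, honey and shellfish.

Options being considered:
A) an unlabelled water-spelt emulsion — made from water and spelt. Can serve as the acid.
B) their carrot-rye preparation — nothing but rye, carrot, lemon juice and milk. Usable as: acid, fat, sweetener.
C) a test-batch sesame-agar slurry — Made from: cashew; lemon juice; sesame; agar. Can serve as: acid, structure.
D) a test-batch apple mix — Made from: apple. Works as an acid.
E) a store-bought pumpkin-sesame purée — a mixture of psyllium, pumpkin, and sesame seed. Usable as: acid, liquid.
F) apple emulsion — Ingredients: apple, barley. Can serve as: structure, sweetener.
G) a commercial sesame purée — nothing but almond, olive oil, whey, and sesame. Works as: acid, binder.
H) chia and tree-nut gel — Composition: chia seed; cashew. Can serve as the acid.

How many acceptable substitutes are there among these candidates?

A: has spelt, so not kosher-for-Passover — out
B: has rye, so not kosher-for-Passover; has milk, so not vegan — out
C: has cashew, so not tree-nut-free; has sesame, so not sesame-free — reject
D: only apple; none excluded — valid
E: has sesame seed, so not sesame-free — out
F: not usable as an acid; has barley, so not kosher-for-Passover — no
G: has whey, so not vegan; has almond, so not tree-nut-free (and 1 more) — out
H: has cashew, so not tree-nut-free — out

1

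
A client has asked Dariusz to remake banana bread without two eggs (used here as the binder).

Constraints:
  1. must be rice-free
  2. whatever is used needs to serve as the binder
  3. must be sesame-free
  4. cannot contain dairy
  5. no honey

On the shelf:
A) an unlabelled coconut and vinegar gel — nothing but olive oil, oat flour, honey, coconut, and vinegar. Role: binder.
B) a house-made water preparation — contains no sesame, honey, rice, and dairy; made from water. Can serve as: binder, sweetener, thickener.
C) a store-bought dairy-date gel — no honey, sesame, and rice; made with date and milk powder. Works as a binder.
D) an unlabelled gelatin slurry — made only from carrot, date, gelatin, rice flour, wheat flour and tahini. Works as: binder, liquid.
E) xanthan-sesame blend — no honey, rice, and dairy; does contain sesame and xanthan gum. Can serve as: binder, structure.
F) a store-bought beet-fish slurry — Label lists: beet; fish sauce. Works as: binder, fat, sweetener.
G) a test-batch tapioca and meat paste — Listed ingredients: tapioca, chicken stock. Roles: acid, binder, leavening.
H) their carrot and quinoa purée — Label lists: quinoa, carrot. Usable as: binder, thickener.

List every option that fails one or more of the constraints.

A: has honey, so not honey-free — reject
B: all constraints satisfied — OK
C: has milk powder, so not dairy-free — out
D: has rice flour, so not rice-free; has tahini, so not sesame-free — no
E: has sesame, so not sesame-free — no
F: nothing on the exclusion list — valid
G: works as a binder, no dairy, no rice — valid
H: every rule checks out — OK

A, C, D, E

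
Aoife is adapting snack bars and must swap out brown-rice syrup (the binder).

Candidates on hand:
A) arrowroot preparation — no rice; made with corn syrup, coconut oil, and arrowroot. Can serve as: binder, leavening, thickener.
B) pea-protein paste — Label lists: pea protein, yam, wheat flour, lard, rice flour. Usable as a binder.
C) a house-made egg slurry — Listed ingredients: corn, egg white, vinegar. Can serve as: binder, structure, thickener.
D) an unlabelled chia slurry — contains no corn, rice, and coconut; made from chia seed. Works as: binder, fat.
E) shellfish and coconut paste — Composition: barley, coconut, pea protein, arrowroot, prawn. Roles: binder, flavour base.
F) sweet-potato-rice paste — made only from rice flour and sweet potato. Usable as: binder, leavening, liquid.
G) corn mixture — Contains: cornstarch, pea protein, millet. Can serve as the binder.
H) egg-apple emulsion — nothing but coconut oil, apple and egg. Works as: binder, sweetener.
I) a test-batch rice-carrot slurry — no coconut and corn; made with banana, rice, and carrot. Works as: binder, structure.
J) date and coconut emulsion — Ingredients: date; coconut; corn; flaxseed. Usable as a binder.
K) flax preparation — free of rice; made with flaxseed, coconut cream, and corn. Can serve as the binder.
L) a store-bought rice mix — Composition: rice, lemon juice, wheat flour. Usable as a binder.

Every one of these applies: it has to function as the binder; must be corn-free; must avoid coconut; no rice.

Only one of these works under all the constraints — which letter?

D

A: has coconut oil, so not coconut-free; has corn syrup, so not corn-free — reject
B: has rice flour, so not rice-free — no
C: has corn, so not corn-free — out
D: no coconut, no rice — valid
E: has coconut, so not coconut-free — out
F: has rice flour, so not rice-free — no
G: has cornstarch, so not corn-free — out
H: has coconut oil, so not coconut-free — out
I: has rice, so not rice-free — reject
J: has coconut, so not coconut-free; has corn, so not corn-free — no
K: has coconut cream, so not coconut-free; has corn, so not corn-free — no
L: has rice, so not rice-free — no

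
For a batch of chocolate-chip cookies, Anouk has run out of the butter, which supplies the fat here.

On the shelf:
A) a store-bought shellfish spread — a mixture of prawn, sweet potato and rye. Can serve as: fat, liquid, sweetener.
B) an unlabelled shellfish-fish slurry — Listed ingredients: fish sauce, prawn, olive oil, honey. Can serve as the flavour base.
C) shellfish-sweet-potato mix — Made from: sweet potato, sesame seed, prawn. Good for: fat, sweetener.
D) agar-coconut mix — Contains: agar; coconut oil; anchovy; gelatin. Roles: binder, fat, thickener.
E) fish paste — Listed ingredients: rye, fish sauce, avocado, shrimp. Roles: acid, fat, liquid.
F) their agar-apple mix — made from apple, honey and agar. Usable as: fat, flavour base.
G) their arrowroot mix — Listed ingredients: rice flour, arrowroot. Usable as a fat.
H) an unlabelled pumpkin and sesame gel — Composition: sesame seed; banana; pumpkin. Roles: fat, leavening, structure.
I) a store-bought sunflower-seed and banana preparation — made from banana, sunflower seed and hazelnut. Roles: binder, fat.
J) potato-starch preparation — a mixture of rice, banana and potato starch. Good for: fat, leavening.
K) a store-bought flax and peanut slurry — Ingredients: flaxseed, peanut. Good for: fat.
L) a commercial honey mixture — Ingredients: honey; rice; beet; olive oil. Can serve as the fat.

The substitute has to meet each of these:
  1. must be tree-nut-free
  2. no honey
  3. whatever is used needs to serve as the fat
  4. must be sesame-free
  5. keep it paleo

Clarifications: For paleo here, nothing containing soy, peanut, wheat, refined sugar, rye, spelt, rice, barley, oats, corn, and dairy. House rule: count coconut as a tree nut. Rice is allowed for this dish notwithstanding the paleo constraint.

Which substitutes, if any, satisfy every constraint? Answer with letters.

G, J

A: has rye, so not paleo — reject
B: not usable as a fat; has honey, so not honey-free — reject
C: has sesame seed, so not sesame-free — out
D: has coconut oil, so not tree-nut-free — no
E: has rye, so not paleo — out
F: has honey, so not honey-free — no
G: rice is permitted under the paleo carve-out; nothing else excluded — keep
H: has sesame seed, so not sesame-free — out
I: has hazelnut, so not tree-nut-free — no
J: rice is permitted under the paleo carve-out; nothing else excluded — valid
K: has peanut, so not paleo — no
L: has honey, so not honey-free — no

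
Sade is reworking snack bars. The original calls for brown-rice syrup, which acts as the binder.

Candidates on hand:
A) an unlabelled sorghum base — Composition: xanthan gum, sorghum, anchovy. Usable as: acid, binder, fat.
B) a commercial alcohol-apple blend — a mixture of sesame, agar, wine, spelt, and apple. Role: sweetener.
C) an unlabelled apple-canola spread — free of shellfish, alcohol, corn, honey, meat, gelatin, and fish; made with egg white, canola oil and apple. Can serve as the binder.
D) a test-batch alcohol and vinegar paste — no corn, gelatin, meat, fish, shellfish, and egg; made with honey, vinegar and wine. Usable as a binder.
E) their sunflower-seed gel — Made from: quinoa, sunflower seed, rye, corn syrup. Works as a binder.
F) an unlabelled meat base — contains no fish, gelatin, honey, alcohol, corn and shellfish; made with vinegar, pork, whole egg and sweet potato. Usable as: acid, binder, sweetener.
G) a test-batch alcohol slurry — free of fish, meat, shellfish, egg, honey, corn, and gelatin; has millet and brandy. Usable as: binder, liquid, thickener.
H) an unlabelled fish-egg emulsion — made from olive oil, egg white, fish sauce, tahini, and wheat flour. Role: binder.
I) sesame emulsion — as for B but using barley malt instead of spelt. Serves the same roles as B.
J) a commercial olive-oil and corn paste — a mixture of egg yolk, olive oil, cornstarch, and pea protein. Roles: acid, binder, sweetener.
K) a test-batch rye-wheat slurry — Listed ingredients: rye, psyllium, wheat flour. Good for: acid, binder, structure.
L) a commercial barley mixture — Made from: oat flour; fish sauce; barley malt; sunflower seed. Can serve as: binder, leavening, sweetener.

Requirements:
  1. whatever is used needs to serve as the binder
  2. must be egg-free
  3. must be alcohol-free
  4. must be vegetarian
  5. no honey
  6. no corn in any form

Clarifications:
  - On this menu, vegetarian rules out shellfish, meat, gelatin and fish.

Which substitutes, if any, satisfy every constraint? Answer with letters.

K

A: has anchovy, so not vegetarian — reject
B: not usable as a binder; has wine, so not alcohol-free — reject
C: has egg white, so not egg-free — reject
D: has wine, so not alcohol-free; has honey, so not honey-free — out
E: has corn syrup, so not corn-free — reject
F: has pork, so not vegetarian; has whole egg, so not egg-free — no
G: has brandy, so not alcohol-free — reject
H: has fish sauce, so not vegetarian; has egg white, so not egg-free — out
I: not usable as a binder; has wine, so not alcohol-free — out
J: has egg yolk, so not egg-free; has cornstarch, so not corn-free — no
K: no corn, no honey — keep
L: has fish sauce, so not vegetarian — reject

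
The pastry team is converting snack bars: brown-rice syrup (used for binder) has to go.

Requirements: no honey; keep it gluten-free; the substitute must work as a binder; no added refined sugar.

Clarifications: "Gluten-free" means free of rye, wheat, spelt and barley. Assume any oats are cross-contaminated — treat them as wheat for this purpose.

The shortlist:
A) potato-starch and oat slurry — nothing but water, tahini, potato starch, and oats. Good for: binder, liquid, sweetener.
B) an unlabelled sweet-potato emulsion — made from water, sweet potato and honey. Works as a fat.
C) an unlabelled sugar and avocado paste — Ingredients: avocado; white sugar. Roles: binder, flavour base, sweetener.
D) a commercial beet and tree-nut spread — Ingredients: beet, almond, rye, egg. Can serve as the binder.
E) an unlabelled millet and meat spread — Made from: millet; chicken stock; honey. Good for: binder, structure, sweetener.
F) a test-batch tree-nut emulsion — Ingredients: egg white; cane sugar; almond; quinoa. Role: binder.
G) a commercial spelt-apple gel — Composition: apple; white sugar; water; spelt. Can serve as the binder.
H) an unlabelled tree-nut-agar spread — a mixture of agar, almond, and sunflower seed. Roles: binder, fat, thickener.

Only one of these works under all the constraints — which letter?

A: has oats, so not gluten-free — reject
B: not usable as a binder; has honey, so not honey-free — no
C: has white sugar, so not no-added-sugar — out
D: has rye, so not gluten-free — no
E: has honey, so not honey-free — out
F: has cane sugar, so not no-added-sugar — reject
G: has spelt, so not gluten-free; has white sugar, so not no-added-sugar — no
H: only almond, sunflower seed, and agar; none excluded — valid

H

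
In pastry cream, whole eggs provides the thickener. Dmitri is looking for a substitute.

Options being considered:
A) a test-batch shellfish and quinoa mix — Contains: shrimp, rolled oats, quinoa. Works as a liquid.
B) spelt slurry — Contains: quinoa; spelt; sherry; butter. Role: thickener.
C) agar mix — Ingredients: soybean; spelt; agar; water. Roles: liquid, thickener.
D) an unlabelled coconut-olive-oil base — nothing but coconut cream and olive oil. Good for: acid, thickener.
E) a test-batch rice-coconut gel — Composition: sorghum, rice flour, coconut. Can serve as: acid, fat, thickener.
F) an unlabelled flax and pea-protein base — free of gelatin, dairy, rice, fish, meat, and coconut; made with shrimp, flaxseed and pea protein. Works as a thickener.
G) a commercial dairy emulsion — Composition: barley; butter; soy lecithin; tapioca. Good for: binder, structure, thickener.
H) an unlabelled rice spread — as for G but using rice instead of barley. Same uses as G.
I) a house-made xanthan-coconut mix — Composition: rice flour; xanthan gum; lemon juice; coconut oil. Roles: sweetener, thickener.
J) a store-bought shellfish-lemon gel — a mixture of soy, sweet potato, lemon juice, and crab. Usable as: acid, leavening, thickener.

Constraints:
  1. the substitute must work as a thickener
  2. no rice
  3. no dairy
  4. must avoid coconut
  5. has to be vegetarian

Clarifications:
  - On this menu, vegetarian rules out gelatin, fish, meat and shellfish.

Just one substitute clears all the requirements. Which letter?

A: not usable as a thickener; has shrimp, so not vegetarian — out
B: has butter, so not dairy-free — out
C: nothing on the exclusion list — keep
D: has coconut cream, so not coconut-free — out
E: has coconut, so not coconut-free; has rice flour, so not rice-free — reject
F: has shrimp, so not vegetarian — no
G: has butter, so not dairy-free — out
H: has butter, so not dairy-free; has rice, so not rice-free — out
I: has coconut oil, so not coconut-free; has rice flour, so not rice-free — no
J: has crab, so not vegetarian — no

C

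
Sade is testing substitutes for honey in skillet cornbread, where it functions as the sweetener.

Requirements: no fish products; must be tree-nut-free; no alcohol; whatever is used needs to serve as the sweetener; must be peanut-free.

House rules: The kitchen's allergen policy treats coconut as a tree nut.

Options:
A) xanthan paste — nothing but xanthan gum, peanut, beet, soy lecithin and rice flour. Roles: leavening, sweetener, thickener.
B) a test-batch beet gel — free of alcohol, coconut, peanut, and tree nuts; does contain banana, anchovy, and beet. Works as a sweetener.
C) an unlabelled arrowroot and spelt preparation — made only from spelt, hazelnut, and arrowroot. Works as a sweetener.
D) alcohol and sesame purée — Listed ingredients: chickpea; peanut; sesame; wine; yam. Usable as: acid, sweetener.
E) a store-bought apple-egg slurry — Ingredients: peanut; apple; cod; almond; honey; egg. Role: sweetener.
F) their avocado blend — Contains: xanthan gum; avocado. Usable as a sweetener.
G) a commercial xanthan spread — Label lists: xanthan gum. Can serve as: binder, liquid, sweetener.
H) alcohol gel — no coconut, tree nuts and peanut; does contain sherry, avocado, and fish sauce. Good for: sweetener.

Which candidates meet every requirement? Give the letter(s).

A: has peanut, so not peanut-free — reject
B: has anchovy, so not fish-free — reject
C: has hazelnut, so not tree-nut-free — out
D: has peanut, so not peanut-free; has wine, so not alcohol-free — out
E: has peanut, so not peanut-free; has cod, so not fish-free (and 1 more) — out
F: nothing on the exclusion list — valid
G: only xanthan gum; none excluded — OK
H: has fish sauce, so not fish-free; has sherry, so not alcohol-free — reject

F, G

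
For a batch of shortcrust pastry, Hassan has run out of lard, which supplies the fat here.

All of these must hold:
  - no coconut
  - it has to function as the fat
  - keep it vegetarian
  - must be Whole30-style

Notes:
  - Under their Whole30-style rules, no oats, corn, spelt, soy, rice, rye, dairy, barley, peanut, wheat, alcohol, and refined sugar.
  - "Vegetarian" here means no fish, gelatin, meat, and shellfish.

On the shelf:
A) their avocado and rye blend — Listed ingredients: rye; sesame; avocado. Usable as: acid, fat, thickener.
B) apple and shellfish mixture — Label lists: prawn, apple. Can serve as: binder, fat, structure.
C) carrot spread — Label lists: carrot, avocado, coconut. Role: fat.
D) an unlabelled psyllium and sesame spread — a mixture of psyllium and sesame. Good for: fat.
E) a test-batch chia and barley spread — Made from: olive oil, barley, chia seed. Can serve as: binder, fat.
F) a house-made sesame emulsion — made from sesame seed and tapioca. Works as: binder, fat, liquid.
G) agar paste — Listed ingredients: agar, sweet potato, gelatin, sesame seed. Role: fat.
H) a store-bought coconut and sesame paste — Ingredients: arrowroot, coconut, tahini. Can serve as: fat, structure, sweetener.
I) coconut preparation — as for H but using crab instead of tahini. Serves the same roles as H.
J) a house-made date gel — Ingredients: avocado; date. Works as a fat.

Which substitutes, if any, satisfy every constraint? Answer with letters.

A: has rye, so not Whole30-style — reject
B: has prawn, so not vegetarian — out
C: has coconut, so not coconut-free — out
D: Whole30-style, vegetarian — OK
E: has barley, so not Whole30-style — no
F: works as a fat, vegetarian, Whole30-style — OK
G: has gelatin, so not vegetarian — reject
H: has coconut, so not coconut-free — reject
I: has crab, so not vegetarian; has coconut, so not coconut-free — out
J: every rule checks out — OK

D, F, J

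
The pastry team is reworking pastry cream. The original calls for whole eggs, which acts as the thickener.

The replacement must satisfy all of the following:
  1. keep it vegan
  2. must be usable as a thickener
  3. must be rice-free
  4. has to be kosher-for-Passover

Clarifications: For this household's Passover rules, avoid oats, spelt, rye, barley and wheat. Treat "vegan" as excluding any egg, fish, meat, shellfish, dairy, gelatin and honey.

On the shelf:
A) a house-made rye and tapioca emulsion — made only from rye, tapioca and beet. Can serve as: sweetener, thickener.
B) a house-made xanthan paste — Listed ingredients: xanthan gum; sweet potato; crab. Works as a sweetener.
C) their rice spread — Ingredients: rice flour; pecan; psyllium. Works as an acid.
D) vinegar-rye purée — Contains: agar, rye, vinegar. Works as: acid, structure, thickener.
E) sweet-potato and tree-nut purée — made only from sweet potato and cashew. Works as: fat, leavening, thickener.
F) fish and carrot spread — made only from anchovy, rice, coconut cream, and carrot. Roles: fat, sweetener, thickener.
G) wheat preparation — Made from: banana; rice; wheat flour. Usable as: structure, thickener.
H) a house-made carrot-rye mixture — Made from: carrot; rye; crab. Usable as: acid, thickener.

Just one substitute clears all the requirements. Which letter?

A: has rye, so not kosher-for-Passover — out
B: not usable as a thickener; has crab, so not vegan — no
C: not usable as a thickener; has rice flour, so not rice-free — out
D: has rye, so not kosher-for-Passover — reject
E: only cashew and sweet potato; none excluded — valid
F: has anchovy, so not vegan; has rice, so not rice-free — reject
G: has wheat flour, so not kosher-for-Passover; has rice, so not rice-free — reject
H: has rye, so not kosher-for-Passover; has crab, so not vegan — reject

E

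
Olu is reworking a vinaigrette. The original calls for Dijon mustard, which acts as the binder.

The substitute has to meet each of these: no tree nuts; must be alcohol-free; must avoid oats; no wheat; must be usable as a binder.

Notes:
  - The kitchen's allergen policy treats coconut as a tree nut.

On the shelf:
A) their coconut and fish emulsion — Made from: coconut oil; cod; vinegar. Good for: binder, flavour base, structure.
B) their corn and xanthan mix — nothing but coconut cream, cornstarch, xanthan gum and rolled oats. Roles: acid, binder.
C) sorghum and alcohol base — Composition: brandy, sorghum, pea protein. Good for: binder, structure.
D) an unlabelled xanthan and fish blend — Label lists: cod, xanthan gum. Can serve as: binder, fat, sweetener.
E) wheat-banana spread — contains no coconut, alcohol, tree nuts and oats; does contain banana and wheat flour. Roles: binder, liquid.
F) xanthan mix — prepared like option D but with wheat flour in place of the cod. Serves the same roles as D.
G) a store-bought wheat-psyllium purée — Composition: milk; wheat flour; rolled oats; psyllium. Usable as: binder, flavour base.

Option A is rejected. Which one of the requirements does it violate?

usable as a binder: satisfied
tree-nut-free: has coconut oil — fails
oat-free: satisfied
alcohol-free: satisfied
wheat-free: satisfied

tree-nut-free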